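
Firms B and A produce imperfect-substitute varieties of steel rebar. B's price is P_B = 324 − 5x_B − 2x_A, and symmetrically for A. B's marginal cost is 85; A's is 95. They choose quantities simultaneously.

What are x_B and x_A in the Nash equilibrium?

Firm B's profit: π = x_B(324 − 5x_B − 2x_A) − 85x_B.
∂π/∂x_B = 239 − 10x_B − 2x_A = 0 ⇒ x_B = 23.9 − 0.2x_A.
Similarly x_A = 22.9 − 0.2x_B.
Substituting the second reaction function into the first: x_B = 23.9 − 0.2(22.9 − 0.2x_B), which gives 0.96x_B = 19.32 ⇒ x_B = 20.125.
Then x_A = 22.9 − 0.2·20.125 = 18.875.

20.125, 18.875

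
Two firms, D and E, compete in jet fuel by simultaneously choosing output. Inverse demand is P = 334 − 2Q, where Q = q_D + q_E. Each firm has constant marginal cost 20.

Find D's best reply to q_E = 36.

60.5

Firm D's profit: π = q_D(334 − 2(q_D + q_E)) − 20q_D.
∂π/∂q_D = 314 − 4q_D − 2q_E = 0, so q_D = 78.5 − 0.5q_E.
At q_E = 36: q_D = 78.5 − 0.5·36 = 60.5.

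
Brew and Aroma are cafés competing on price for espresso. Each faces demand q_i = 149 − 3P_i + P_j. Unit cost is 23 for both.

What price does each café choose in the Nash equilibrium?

43.6

Brew's profit: π = (P_{Brew} − 23)(149 − 3P_{Brew} + P_{Aroma}).
∂π/∂P_{Brew} = 218 − 6P_{Brew} + P_{Aroma} = 0 ⇒ P_{Brew} = 109/3 + (1/6)P_{Aroma}.
Setting P_{Brew} = P_{Aroma} in the reaction function: P_{Brew} = 109/3 + (1/6)P_{Brew}, so P_{Brew} = (109/3) / (5/6) = 43.6.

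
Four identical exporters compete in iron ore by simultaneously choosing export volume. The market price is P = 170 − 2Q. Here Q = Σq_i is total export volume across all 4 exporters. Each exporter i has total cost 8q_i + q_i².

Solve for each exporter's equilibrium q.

13.5

A representative exporter's profit is π_i = q_i(170 − 2Q) − 8q_i − q_i², with Q = q_i + Σ_{j≠i} q_j.
First-order condition: 162 − 6q_i − 2Σ_{j≠i} q_j = 0.
In a symmetric equilibrium every exporter chooses the same q, so Σ_{j≠i} q_j = 3q. The condition becomes 162 − 12q = 0, giving q = 162/12 = 13.5.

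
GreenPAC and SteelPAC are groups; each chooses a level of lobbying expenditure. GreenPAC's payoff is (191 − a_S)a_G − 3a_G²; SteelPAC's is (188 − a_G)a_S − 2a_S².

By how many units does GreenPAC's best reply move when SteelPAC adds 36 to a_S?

Expanding GreenPAC's payoff: 191a_G − a_Sa_G − 3a_G².
∂π/∂a_G = 191 − a_S − 6a_G = 0, so a_G = 191/6 − (1/6)a_S.
The reaction-function slope is −1/6, so a 36-unit rise in a_S moves a_G by −1/6 × 36 = −6. GreenPAC's best response falls — the actions are strategic substitutes.

-6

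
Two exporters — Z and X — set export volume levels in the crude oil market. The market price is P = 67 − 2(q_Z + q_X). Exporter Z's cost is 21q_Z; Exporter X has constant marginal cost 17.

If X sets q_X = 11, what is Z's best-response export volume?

6

Exporter Z's profit: π = q_Z(67 − 2(q_Z + q_X)) − 21q_Z.
∂π/∂q_Z = 46 − 4q_Z − 2q_X = 0, so q_Z = 11.5 − 0.5q_X.
At q_X = 11: q_Z = 11.5 − 0.5·11 = 6.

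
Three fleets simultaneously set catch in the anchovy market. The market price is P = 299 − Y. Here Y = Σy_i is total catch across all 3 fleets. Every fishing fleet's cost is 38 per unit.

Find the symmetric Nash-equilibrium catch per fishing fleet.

65.25

A representative fishing fleet's profit is π_i = y_i(299 − Y) − 38y_i, with Y = y_i + Σ_{j≠i} y_j.
First-order condition: 261 − 2y_i − Σ_{j≠i} y_j = 0.
With identical fishing fleets, set every y_j = y: then 261 − 2y − 2y = 0, i.e. y = 261/4 = 65.25.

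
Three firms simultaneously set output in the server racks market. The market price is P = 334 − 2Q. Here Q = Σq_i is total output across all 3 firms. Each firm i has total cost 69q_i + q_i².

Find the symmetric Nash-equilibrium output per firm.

A representative firm's profit is π_i = q_i(334 − 2Q) − 69q_i − q_i², with Q = q_i + Σ_{j≠i} q_j.
First-order condition: 265 − 6q_i − 2Σ_{j≠i} q_j = 0.
With identical firms, set every q_j = q: then 265 − 6q − 4q = 0, i.e. q = 265/10 = 26.5.

26.5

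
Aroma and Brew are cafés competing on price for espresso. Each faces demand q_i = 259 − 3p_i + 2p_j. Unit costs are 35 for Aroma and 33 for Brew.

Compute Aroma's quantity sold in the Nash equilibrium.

166.875

Aroma's profit: π = (p_{Aroma} − 35)(259 − 3p_{Aroma} + 2p_{Brew}).
∂π/∂p_{Aroma} = 364 − 6p_{Aroma} + 2p_{Brew} = 0 ⇒ p_{Aroma} = 182/3 + (1/3)p_{Brew}.
Similarly p_{Brew} = 179/3 + (1/3)p_{Aroma}.
Substituting the second reaction function into the first: p_{Aroma} = 182/3 + (1/3)(179/3 + (1/3)p_{Aroma}), which gives (8/9)p_{Aroma} = 725/9 ⇒ p_{Aroma} = 90.625.
Then p_{Brew} = 179/3 + (1/3)·90.625 = 89.875.
q_{Aroma} = 259 − 3·90.625 + 2·89.875 = 166.875.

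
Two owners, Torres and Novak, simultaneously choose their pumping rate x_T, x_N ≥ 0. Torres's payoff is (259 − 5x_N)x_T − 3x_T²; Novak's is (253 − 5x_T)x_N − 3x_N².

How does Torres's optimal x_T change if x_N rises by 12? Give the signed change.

Expanding Torres's payoff: 259x_T − 5x_Nx_T − 3x_T².
∂π/∂x_T = 259 − 5x_N − 6x_T = 0, so x_T = 259/6 − (5/6)x_N.
The reaction-function slope is −5/6, so a 12-unit rise in x_N moves x_T by −5/6 × 12 = −10. Torres's best response falls — the actions are strategic substitutes.

-10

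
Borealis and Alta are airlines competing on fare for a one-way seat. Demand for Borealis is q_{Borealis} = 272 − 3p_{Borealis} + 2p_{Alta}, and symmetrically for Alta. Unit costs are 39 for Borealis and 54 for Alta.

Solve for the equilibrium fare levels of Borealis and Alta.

100.0625, 105.6875

Borealis's profit: π = (p_{Borealis} − 39)(272 − 3p_{Borealis} + 2p_{Alta}).
∂π/∂p_{Borealis} = 389 − 6p_{Borealis} + 2p_{Alta} = 0 ⇒ p_{Borealis} = 389/6 + (1/3)p_{Alta}.
Similarly p_{Alta} = 217/3 + (1/3)p_{Borealis}.
Plugging p_{Alta} into Borealis's best response: p_{Borealis} = 389/6 + (1/3)(217/3 + (1/3)p_{Borealis}) ⇒ (8/9)p_{Borealis} = 1601/18, so p_{Borealis} = 100.0625.
Then p_{Alta} = 217/3 + (1/3)·100.0625 = 105.6875.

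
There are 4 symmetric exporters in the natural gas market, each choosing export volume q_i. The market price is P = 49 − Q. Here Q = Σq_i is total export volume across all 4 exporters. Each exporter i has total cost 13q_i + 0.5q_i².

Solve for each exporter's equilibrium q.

6

A representative exporter's profit is π_i = q_i(49 − Q) − 13q_i − 0.5q_i², with Q = q_i + Σ_{j≠i} q_j.
First-order condition: 36 − 3q_i − Σ_{j≠i} q_j = 0.
With identical exporters, set every q_j = q: then 36 − 3q − 3q = 0, i.e. q = 36/6 = 6.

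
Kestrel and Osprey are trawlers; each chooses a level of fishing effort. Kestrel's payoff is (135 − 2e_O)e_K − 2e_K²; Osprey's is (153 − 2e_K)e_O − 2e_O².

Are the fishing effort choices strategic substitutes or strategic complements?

strategic substitutes

Expanding Kestrel's payoff: 135e_K − 2e_Oe_K − 2e_K².
∂π/∂e_K = 135 − 2e_O − 4e_K = 0, so e_K = 33.75 − 0.5e_O.
The best-response slope de_K/de_O = −0.5 < 0: the reaction function is downward-sloping, so the choices are strategic substitutes.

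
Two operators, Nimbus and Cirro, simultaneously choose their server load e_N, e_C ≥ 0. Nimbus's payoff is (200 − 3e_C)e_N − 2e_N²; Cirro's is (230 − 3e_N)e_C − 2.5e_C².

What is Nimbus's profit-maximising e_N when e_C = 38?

21.5

Expanding Nimbus's payoff: 200e_N − 3e_Ce_N − 2e_N².
∂π/∂e_N = 200 − 3e_C − 4e_N = 0, so e_N = 50 − 0.75e_C.
At e_C = 38: e_N = 50 − 0.75·38 = 21.5.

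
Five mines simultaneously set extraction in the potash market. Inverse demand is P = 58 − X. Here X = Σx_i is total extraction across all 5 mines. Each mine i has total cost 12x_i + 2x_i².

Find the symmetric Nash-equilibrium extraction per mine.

A representative mine's profit is π_i = x_i(58 − X) − 12x_i − 2x_i², with X = x_i + Σ_{j≠i} x_j.
First-order condition: 46 − 6x_i − Σ_{j≠i} x_j = 0.
In a symmetric equilibrium every mine chooses the same x, so Σ_{j≠i} x_j = 4x. The condition becomes 46 − 10x = 0, giving x = 46/10 = 4.6.

4.6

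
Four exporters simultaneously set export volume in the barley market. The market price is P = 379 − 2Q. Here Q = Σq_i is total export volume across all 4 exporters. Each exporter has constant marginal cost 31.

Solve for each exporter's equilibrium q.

34.8

A representative exporter's profit is π_i = q_i(379 − 2Q) − 31q_i, with Q = q_i + Σ_{j≠i} q_j.
First-order condition: 348 − 4q_i − 2Σ_{j≠i} q_j = 0.
Imposing symmetry (q_j = q for all j) turns Σ_{j≠i} q_j into 3q, so 348 = 10q and q = 34.8.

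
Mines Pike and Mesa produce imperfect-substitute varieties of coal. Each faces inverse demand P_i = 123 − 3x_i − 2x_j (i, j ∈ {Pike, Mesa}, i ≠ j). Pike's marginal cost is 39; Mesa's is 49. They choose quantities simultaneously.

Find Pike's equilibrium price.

Mine Pike's profit: π = x_{Pike}(123 − 3x_{Pike} − 2x_{Mesa}) − 39x_{Pike}.
∂π/∂x_{Pike} = 84 − 6x_{Pike} − 2x_{Mesa} = 0 ⇒ x_{Pike} = 14 − (1/3)x_{Mesa}.
Similarly x_{Mesa} = 37/3 − (1/3)x_{Pike}.
Plugging x_{Mesa} into Pike's best response: x_{Pike} = 14 − (1/3)(37/3 − (1/3)x_{Pike}) ⇒ (8/9)x_{Pike} = 89/9, so x_{Pike} = 11.125.
Then x_{Mesa} = 37/3 − (1/3)·11.125 = 8.625.
P_{Pike} = 123 − 3·11.125 − 2·8.625 = 72.375.

72.375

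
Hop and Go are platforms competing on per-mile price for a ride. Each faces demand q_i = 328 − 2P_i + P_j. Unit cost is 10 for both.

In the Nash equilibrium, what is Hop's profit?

22472

Hop's profit: π = (P_{Hop} − 10)(328 − 2P_{Hop} + P_{Go}).
∂π/∂P_{Hop} = 348 − 4P_{Hop} + P_{Go} = 0 ⇒ P_{Hop} = 87 + 0.25P_{Go}.
Setting P_{Hop} = P_{Go} in the reaction function: P_{Hop} = 87 + 0.25P_{Hop}, so P_{Hop} = 87 / 0.75 = 116.
q_{Hop} = 328 − 2·116 + 116 = 212.
Profit = (116 − 10)·212 = 22472.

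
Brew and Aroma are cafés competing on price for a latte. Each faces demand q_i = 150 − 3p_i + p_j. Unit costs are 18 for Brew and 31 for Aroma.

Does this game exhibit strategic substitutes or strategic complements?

strategic complements

Brew's profit: π = (p_{Brew} − 18)(150 − 3p_{Brew} + p_{Aroma}).
∂π/∂p_{Brew} = 204 − 6p_{Brew} + p_{Aroma} = 0 ⇒ p_{Brew} = 34 + (1/6)p_{Aroma}.
The best-response slope dp_{Brew}/dp_{Aroma} = 1/6 > 0: the reaction function is upward-sloping, so the choices are strategic complements.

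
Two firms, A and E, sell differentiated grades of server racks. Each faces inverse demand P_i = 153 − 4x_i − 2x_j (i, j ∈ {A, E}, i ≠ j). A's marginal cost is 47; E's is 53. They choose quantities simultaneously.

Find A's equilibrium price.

Firm A's profit: π = x_A(153 − 4x_A − 2x_E) − 47x_A.
∂π/∂x_A = 106 − 8x_A − 2x_E = 0 ⇒ x_A = 13.25 − 0.25x_E.
Similarly x_E = 12.5 − 0.25x_A.
Substituting the second reaction function into the first: x_A = 13.25 − 0.25(12.5 − 0.25x_A), which gives 0.9375x_A = 10.125 ⇒ x_A = 10.8.
Then x_E = 12.5 − 0.25·10.8 = 9.8.
P_A = 153 − 4·10.8 − 2·9.8 = 90.2.

90.2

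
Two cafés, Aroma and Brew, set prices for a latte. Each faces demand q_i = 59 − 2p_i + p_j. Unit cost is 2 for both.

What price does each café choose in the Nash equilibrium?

21

Aroma's profit: π = (p_{Aroma} − 2)(59 − 2p_{Aroma} + p_{Brew}).
∂π/∂p_{Aroma} = 63 − 4p_{Aroma} + p_{Brew} = 0 ⇒ p_{Aroma} = 15.75 + 0.25p_{Brew}.
The game is symmetric, so in equilibrium p_{Brew} = p_{Aroma}: the reaction function gives 0.75p_{Aroma} = 15.75, hence p_{Aroma} = 21.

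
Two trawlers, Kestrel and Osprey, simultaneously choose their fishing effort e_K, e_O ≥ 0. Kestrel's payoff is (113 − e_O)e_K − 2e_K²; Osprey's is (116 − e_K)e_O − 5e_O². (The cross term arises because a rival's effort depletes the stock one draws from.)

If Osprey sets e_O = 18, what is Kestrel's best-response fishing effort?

23.75

Expanding Kestrel's payoff: 113e_K − e_Oe_K − 2e_K².
∂π/∂e_K = 113 − e_O − 4e_K = 0, so e_K = 28.25 − 0.25e_O.
At e_O = 18: e_K = 28.25 − 0.25·18 = 23.75.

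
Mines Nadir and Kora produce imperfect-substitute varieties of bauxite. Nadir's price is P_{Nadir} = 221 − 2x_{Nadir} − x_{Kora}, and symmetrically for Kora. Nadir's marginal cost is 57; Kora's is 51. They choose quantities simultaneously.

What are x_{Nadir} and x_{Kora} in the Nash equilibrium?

32.4, 34.4

Mine Nadir's profit: π = x_{Nadir}(221 − 2x_{Nadir} − x_{Kora}) − 57x_{Nadir}.
∂π/∂x_{Nadir} = 164 − 4x_{Nadir} − x_{Kora} = 0 ⇒ x_{Nadir} = 41 − 0.25x_{Kora}.
Similarly x_{Kora} = 42.5 − 0.25x_{Nadir}.
Solving the two reaction functions simultaneously: (1 − (−0.25)(−0.25))x_{Nadir} = 41 − 0.25·42.5, so 0.9375x_{Nadir} = 30.375 and x_{Nadir} = 32.4.
Then x_{Kora} = 42.5 − 0.25·32.4 = 34.4.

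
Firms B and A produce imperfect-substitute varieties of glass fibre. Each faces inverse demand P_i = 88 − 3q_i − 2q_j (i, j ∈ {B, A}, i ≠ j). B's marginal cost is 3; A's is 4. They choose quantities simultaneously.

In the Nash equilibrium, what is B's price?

35.0625

Firm B's profit: π = q_B(88 − 3q_B − 2q_A) − 3q_B.
∂π/∂q_B = 85 − 6q_B − 2q_A = 0 ⇒ q_B = 85/6 − (1/3)q_A.
Similarly q_A = 14 − (1/3)q_B.
Substituting the second reaction function into the first: q_B = 85/6 − (1/3)(14 − (1/3)q_B), which gives (8/9)q_B = 9.5 ⇒ q_B = 10.6875.
Then q_A = 14 − (1/3)·10.6875 = 10.4375.
P_B = 88 − 3·10.6875 − 2·10.4375 = 35.0625.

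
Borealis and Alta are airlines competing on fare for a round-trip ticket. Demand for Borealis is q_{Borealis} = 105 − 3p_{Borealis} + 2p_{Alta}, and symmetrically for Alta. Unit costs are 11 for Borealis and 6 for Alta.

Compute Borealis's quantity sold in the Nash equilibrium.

Borealis's profit: π = (p_{Borealis} − 11)(105 − 3p_{Borealis} + 2p_{Alta}).
∂π/∂p_{Borealis} = 138 − 6p_{Borealis} + 2p_{Alta} = 0 ⇒ p_{Borealis} = 23 + (1/3)p_{Alta}.
Similarly p_{Alta} = 20.5 + (1/3)p_{Borealis}.
Substituting the second reaction function into the first: p_{Borealis} = 23 + (1/3)(20.5 + (1/3)p_{Borealis}), which gives (8/9)p_{Borealis} = 179/6 ⇒ p_{Borealis} = 33.5625.
Then p_{Alta} = 20.5 + (1/3)·33.5625 = 31.6875.
q_{Borealis} = 105 − 3·33.5625 + 2·31.6875 = 67.6875.

67.6875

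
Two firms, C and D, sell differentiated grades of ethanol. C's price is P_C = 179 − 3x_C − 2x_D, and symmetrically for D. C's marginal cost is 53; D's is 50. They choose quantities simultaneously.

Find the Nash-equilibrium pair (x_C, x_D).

Firm C's profit: π = x_C(179 − 3x_C − 2x_D) − 53x_C.
∂π/∂x_C = 126 − 6x_C − 2x_D = 0 ⇒ x_C = 21 − (1/3)x_D.
Similarly x_D = 21.5 − (1/3)x_C.
Solving the two reaction functions simultaneously: (1 − (−1/3)(−1/3))x_C = 21 − (1/3)·21.5, so (8/9)x_C = 83/6 and x_C = 15.5625.
Then x_D = 21.5 − (1/3)·15.5625 = 16.3125.

15.5625, 16.3125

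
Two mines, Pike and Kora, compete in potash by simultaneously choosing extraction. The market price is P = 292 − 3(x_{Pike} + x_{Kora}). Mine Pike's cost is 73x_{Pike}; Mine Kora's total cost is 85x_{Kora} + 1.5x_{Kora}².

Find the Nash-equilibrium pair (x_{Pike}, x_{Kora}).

30, 13

Mine Pike's profit: π = x_{Pike}(292 − 3(x_{Pike} + x_{Kora})) − 73x_{Pike}.
∂π/∂x_{Pike} = 219 − 6x_{Pike} − 3x_{Kora} = 0, so x_{Pike} = 36.5 − 0.5x_{Kora}.
For Kora: ∂π/∂x_{Kora} = 207 − 9x_{Kora} − 3x_{Pike} = 0 ⇒ x_{Kora} = 23 − (1/3)x_{Pike}.
Substituting the second reaction function into the first: x_{Pike} = 36.5 − 0.5(23 − (1/3)x_{Pike}), which gives (5/6)x_{Pike} = 25 ⇒ x_{Pike} = 30.
Then x_{Kora} = 23 − (1/3)·30 = 13.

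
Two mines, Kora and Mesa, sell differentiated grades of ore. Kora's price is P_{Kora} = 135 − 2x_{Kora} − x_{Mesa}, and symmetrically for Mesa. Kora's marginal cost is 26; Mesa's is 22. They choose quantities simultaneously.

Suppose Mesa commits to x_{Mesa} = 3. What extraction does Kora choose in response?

26.5

Mine Kora's profit: π = x_{Kora}(135 − 2x_{Kora} − x_{Mesa}) − 26x_{Kora}.
∂π/∂x_{Kora} = 109 − 4x_{Kora} − x_{Mesa} = 0 ⇒ x_{Kora} = 27.25 − 0.25x_{Mesa}.
At x_{Mesa} = 3: x_{Kora} = 27.25 − 0.25·3 = 26.5.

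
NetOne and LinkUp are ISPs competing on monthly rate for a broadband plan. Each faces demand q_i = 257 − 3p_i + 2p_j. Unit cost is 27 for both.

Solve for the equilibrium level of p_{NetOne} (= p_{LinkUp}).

NetOne's profit: π = (p_{NetOne} − 27)(257 − 3p_{NetOne} + 2p_{LinkUp}).
∂π/∂p_{NetOne} = 338 − 6p_{NetOne} + 2p_{LinkUp} = 0 ⇒ p_{NetOne} = 169/3 + (1/3)p_{LinkUp}.
Setting p_{NetOne} = p_{LinkUp} in the reaction function: p_{NetOne} = 169/3 + (1/3)p_{NetOne}, so p_{NetOne} = (169/3) / (2/3) = 84.5.

84.5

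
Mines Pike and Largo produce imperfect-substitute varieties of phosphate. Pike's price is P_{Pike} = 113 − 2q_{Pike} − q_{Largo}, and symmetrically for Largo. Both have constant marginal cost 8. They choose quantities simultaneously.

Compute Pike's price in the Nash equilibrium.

50

Mine Pike's profit: π = q_{Pike}(113 − 2q_{Pike} − q_{Largo}) − 8q_{Pike}.
∂π/∂q_{Pike} = 105 − 4q_{Pike} − q_{Largo} = 0 ⇒ q_{Pike} = 26.25 − 0.25q_{Largo}.
Setting q_{Pike} = q_{Largo} in the reaction function: q_{Pike} = 26.25 − 0.25q_{Pike}, so q_{Pike} = 26.25 / 1.25 = 21.
P_{Pike} = 113 − 2·21 − 21 = 50.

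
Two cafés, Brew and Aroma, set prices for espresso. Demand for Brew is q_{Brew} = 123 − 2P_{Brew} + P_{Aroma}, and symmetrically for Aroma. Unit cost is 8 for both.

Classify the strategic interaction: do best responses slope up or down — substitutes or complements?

Brew's profit: π = (P_{Brew} − 8)(123 − 2P_{Brew} + P_{Aroma}).
∂π/∂P_{Brew} = 139 − 4P_{Brew} + P_{Aroma} = 0 ⇒ P_{Brew} = 34.75 + 0.25P_{Aroma}.
The best-response slope dP_{Brew}/dP_{Aroma} = 0.25 > 0: the reaction function is upward-sloping, so the choices are strategic complements.

strategic complements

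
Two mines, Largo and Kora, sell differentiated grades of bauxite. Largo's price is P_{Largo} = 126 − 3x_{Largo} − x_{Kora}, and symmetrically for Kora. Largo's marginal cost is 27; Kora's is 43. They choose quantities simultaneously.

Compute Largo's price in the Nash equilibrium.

Mine Largo's profit: π = x_{Largo}(126 − 3x_{Largo} − x_{Kora}) − 27x_{Largo}.
∂π/∂x_{Largo} = 99 − 6x_{Largo} − x_{Kora} = 0 ⇒ x_{Largo} = 16.5 − (1/6)x_{Kora}.
Similarly x_{Kora} = 83/6 − (1/6)x_{Largo}.
Plugging x_{Kora} into Largo's best response: x_{Largo} = 16.5 − (1/6)(83/6 − (1/6)x_{Largo}) ⇒ (35/36)x_{Largo} = 511/36, so x_{Largo} = 14.6.
Then x_{Kora} = 83/6 − (1/6)·14.6 = 11.4.
P_{Largo} = 126 − 3·14.6 − 11.4 = 70.8.

70.8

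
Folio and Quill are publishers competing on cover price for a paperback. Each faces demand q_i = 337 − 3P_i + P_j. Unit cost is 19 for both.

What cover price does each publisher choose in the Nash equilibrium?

78.8

Folio's profit: π = (P_{Folio} − 19)(337 − 3P_{Folio} + P_{Quill}).
∂π/∂P_{Folio} = 394 − 6P_{Folio} + P_{Quill} = 0 ⇒ P_{Folio} = 197/3 + (1/6)P_{Quill}.
The game is symmetric, so in equilibrium P_{Quill} = P_{Folio}: the reaction function gives (5/6)P_{Folio} = 197/3, hence P_{Folio} = 78.8.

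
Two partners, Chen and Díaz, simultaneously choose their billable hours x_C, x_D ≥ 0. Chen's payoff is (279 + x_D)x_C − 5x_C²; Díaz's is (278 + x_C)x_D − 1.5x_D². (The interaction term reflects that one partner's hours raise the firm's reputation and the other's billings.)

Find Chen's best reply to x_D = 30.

Expanding Chen's payoff: 279x_C + x_Dx_C − 5x_C².
∂π/∂x_C = 279 + x_D − 10x_C = 0, so x_C = 27.9 + 0.1x_D.
At x_D = 30: x_C = 27.9 + 0.1·30 = 30.9.

30.9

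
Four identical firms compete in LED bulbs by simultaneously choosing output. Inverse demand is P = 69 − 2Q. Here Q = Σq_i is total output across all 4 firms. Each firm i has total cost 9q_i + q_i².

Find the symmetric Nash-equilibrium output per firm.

5

A representative firm's profit is π_i = q_i(69 − 2Q) − 9q_i − q_i², with Q = q_i + Σ_{j≠i} q_j.
First-order condition: 60 − 6q_i − 2Σ_{j≠i} q_j = 0.
With identical firms, set every q_j = q: then 60 − 6q − 6q = 0, i.e. q = 60/12 = 5.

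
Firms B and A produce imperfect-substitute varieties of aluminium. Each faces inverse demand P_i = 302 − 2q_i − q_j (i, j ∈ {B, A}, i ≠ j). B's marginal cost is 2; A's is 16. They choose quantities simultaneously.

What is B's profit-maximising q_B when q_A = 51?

Firm B's profit: π = q_B(302 − 2q_B − q_A) − 2q_B.
∂π/∂q_B = 300 − 4q_B − q_A = 0 ⇒ q_B = 75 − 0.25q_A.
At q_A = 51: q_B = 75 − 0.25·51 = 62.25.

62.25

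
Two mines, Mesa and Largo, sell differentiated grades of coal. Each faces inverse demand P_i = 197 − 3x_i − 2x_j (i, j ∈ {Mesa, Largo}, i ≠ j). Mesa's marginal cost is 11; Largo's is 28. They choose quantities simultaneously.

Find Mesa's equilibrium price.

Mine Mesa's profit: π = x_{Mesa}(197 − 3x_{Mesa} − 2x_{Largo}) − 11x_{Mesa}.
∂π/∂x_{Mesa} = 186 − 6x_{Mesa} − 2x_{Largo} = 0 ⇒ x_{Mesa} = 31 − (1/3)x_{Largo}.
Similarly x_{Largo} = 169/6 − (1/3)x_{Mesa}.
Plugging x_{Largo} into Mesa's best response: x_{Mesa} = 31 − (1/3)(169/6 − (1/3)x_{Mesa}) ⇒ (8/9)x_{Mesa} = 389/18, so x_{Mesa} = 24.3125.
Then x_{Largo} = 169/6 − (1/3)·24.3125 = 20.0625.
P_{Mesa} = 197 − 3·24.3125 − 2·20.0625 = 83.9375.

83.9375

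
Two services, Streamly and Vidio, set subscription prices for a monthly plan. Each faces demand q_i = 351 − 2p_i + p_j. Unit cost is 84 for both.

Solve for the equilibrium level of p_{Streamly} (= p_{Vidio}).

Streamly's profit: π = (p_{Streamly} − 84)(351 − 2p_{Streamly} + p_{Vidio}).
∂π/∂p_{Streamly} = 519 − 4p_{Streamly} + p_{Vidio} = 0 ⇒ p_{Streamly} = 129.75 + 0.25p_{Vidio}.
The game is symmetric, so in equilibrium p_{Vidio} = p_{Streamly}: the reaction function gives 0.75p_{Streamly} = 129.75, hence p_{Streamly} = 173.

173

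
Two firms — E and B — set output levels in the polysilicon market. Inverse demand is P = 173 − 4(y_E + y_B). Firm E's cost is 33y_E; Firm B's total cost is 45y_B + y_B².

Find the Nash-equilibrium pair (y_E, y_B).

Firm E's profit: π = y_E(173 − 4(y_E + y_B)) − 33y_E.
∂π/∂y_E = 140 − 8y_E − 4y_B = 0, so y_E = 17.5 − 0.5y_B.
For B: ∂π/∂y_B = 128 − 10y_B − 4y_E = 0 ⇒ y_B = 12.8 − 0.4y_E.
Substituting the second reaction function into the first: y_E = 17.5 − 0.5(12.8 − 0.4y_E), which gives 0.8y_E = 11.1 ⇒ y_E = 13.875.
Then y_B = 12.8 − 0.4·13.875 = 7.25.

13.875, 7.25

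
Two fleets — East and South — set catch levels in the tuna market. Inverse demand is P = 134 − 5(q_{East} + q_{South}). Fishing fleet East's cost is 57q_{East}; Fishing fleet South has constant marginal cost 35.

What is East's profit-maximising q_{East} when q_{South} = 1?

7.2

Fishing fleet East's profit: π = q_{East}(134 − 5(q_{East} + q_{South})) − 57q_{East}.
∂π/∂q_{East} = 77 − 10q_{East} − 5q_{South} = 0, so q_{East} = 7.7 − 0.5q_{South}.
At q_{South} = 1: q_{East} = 7.7 − 0.5·1 = 7.2.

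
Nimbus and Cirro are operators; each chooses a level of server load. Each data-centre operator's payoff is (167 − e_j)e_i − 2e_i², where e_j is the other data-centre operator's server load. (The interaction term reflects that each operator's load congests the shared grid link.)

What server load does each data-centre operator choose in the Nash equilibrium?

33.4

Nimbus's payoff is (167 − e_C)e_N − 2e_N².
∂π/∂e_N = 167 − e_C − 4e_N = 0, so e_N = 41.75 − 0.25e_C.
By symmetry e_C = e_N; substituting into the reaction function, 1.25e_N = 41.75 and e_N = 33.4.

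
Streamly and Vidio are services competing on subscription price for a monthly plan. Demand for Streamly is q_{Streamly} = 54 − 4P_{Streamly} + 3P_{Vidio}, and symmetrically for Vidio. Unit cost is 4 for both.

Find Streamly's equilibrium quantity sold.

Streamly's profit: π = (P_{Streamly} − 4)(54 − 4P_{Streamly} + 3P_{Vidio}).
∂π/∂P_{Streamly} = 70 − 8P_{Streamly} + 3P_{Vidio} = 0 ⇒ P_{Streamly} = 8.75 + 0.375P_{Vidio}.
Setting P_{Streamly} = P_{Vidio} in the reaction function: P_{Streamly} = 8.75 + 0.375P_{Streamly}, so P_{Streamly} = 8.75 / 0.625 = 14.
q_{Streamly} = 54 − 4·14 + 3·14 = 40.

40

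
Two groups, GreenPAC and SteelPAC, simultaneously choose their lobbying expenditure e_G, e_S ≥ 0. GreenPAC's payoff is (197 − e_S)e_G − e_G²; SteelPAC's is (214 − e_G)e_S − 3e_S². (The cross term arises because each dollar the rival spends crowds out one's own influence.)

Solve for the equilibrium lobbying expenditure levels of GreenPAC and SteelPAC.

88, 21

Expanding GreenPAC's payoff: 197e_G − e_Se_G − e_G².
∂π/∂e_G = 197 − e_S − 2e_G = 0, so e_G = 98.5 − 0.5e_S.
Likewise for SteelPAC: e_S = 107/3 − (1/6)e_G.
Substituting the second reaction function into the first: e_G = 98.5 − 0.5(107/3 − (1/6)e_G), which gives (11/12)e_G = 242/3 ⇒ e_G = 88.
Then e_S = 107/3 − (1/6)·88 = 21.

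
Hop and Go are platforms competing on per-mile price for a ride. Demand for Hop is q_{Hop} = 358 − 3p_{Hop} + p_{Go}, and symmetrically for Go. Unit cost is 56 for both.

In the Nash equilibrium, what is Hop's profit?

Hop's profit: π = (p_{Hop} − 56)(358 − 3p_{Hop} + p_{Go}).
∂π/∂p_{Hop} = 526 − 6p_{Hop} + p_{Go} = 0 ⇒ p_{Hop} = 263/3 + (1/6)p_{Go}.
Setting p_{Hop} = p_{Go} in the reaction function: p_{Hop} = 263/3 + (1/6)p_{Hop}, so p_{Hop} = (263/3) / (5/6) = 105.2.
q_{Hop} = 358 − 3·105.2 + 105.2 = 147.6.
Profit = (105.2 − 56)·147.6 = 7261.92.

7261.92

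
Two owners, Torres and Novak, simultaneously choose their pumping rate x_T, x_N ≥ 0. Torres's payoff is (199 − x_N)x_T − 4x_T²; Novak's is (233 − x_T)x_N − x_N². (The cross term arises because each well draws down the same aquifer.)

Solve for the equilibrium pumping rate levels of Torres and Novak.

Expanding Torres's payoff: 199x_T − x_Nx_T − 4x_T².
∂π/∂x_T = 199 − x_N − 8x_T = 0, so x_T = 24.875 − 0.125x_N.
Likewise for Novak: x_N = 116.5 − 0.5x_T.
Solving the two reaction functions simultaneously: (1 − (−0.125)(−0.5))x_T = 24.875 − 0.125·116.5, so 0.9375x_T = 10.3125 and x_T = 11.
Then x_N = 116.5 − 0.5·11 = 111.

11, 111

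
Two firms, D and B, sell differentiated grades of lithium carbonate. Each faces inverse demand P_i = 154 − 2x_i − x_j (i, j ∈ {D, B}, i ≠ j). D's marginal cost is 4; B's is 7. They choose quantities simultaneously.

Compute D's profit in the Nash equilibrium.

Firm D's profit: π = x_D(154 − 2x_D − x_B) − 4x_D.
∂π/∂x_D = 150 − 4x_D − x_B = 0 ⇒ x_D = 37.5 − 0.25x_B.
Similarly x_B = 36.75 − 0.25x_D.
Solving the two reaction functions simultaneously: (1 − (−0.25)(−0.25))x_D = 37.5 − 0.25·36.75, so 0.9375x_D = 28.3125 and x_D = 30.2.
Then x_B = 36.75 − 0.25·30.2 = 29.2.
P_D = 154 − 2·30.2 − 29.2 = 64.4.
Profit = (64.4 − 4)·30.2 = 1824.08.

1824.08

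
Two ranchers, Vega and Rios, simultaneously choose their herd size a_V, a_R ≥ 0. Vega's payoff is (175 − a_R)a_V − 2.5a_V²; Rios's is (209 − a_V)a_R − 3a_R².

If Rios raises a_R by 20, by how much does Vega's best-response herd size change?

Expanding Vega's payoff: 175a_V − a_Ra_V − 2.5a_V².
∂π/∂a_V = 175 − a_R − 5a_V = 0, so a_V = 35 − 0.2a_R.
The reaction-function slope is −0.2, so a 20-unit rise in a_R moves a_V by −0.2 × 20 = −4. Vega's best response falls — the actions are strategic substitutes.

-4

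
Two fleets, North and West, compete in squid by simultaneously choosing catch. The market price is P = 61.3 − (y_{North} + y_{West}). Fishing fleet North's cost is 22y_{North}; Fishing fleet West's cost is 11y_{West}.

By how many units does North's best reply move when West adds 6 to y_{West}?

-3

Fishing fleet North's profit: π = y_{North}(61.3 − (y_{North} + y_{West})) − 22y_{North}.
∂π/∂y_{North} = 39.3 − 2y_{North} − y_{West} = 0, so y_{North} = 19.65 − 0.5y_{West}.
The reaction-function slope is −0.5, so a 6-unit rise in y_{West} moves y_{North} by −0.5 × 6 = −3. North's best response falls — the actions are strategic substitutes.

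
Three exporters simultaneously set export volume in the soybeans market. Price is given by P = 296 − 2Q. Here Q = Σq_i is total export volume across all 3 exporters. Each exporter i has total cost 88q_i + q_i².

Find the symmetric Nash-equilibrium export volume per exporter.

20.8

A representative exporter's profit is π_i = q_i(296 − 2Q) − 88q_i − q_i², with Q = q_i + Σ_{j≠i} q_j.
First-order condition: 208 − 6q_i − 2Σ_{j≠i} q_j = 0.
With identical exporters, set every q_j = q: then 208 − 6q − 4q = 0, i.e. q = 208/10 = 20.8.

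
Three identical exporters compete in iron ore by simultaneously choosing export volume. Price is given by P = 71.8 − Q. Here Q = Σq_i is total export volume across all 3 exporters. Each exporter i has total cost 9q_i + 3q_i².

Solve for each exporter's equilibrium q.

6.28

A representative exporter's profit is π_i = q_i(71.8 − Q) − 9q_i − 3q_i², with Q = q_i + Σ_{j≠i} q_j.
First-order condition: 62.8 − 8q_i − Σ_{j≠i} q_j = 0.
With identical exporters, set every q_j = q: then 62.8 − 8q − 2q = 0, i.e. q = 62.8/10 = 6.28.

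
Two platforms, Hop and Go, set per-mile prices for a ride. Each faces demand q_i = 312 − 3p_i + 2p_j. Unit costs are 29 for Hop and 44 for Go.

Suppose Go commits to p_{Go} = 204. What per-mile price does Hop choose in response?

Hop's profit: π = (p_{Hop} − 29)(312 − 3p_{Hop} + 2p_{Go}).
∂π/∂p_{Hop} = 399 − 6p_{Hop} + 2p_{Go} = 0 ⇒ p_{Hop} = 66.5 + (1/3)p_{Go}.
At p_{Go} = 204: p_{Hop} = 66.5 + (1/3)·204 = 134.5.

134.5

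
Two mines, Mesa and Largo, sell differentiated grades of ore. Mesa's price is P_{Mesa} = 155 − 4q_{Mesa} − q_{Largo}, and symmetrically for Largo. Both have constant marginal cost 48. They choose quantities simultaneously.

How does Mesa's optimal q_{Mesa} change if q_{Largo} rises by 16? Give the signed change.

Mine Mesa's profit: π = q_{Mesa}(155 − 4q_{Mesa} − q_{Largo}) − 48q_{Mesa}.
∂π/∂q_{Mesa} = 107 − 8q_{Mesa} − q_{Largo} = 0 ⇒ q_{Mesa} = 13.375 − 0.125q_{Largo}.
The reaction-function slope is −0.125, so a 16-unit rise in q_{Largo} moves q_{Mesa} by −0.125 × 16 = −2. Mesa's best response falls — the actions are strategic substitutes.

-2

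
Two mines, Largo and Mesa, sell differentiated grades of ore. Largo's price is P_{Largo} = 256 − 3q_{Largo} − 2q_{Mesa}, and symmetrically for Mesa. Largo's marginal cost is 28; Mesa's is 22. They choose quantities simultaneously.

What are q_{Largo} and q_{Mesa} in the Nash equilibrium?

Mine Largo's profit: π = q_{Largo}(256 − 3q_{Largo} − 2q_{Mesa}) − 28q_{Largo}.
∂π/∂q_{Largo} = 228 − 6q_{Largo} − 2q_{Mesa} = 0 ⇒ q_{Largo} = 38 − (1/3)q_{Mesa}.
Similarly q_{Mesa} = 39 − (1/3)q_{Largo}.
Solving the two reaction functions simultaneously: (1 − (−1/3)(−1/3))q_{Largo} = 38 − (1/3)·39, so (8/9)q_{Largo} = 25 and q_{Largo} = 28.125.
Then q_{Mesa} = 39 − (1/3)·28.125 = 29.625.

28.125, 29.625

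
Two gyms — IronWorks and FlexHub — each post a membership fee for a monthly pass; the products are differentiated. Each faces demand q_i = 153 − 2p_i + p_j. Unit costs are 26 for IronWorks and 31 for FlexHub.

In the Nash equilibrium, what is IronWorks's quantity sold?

IronWorks's profit: π = (p_{IronWorks} − 26)(153 − 2p_{IronWorks} + p_{FlexHub}).
∂π/∂p_{IronWorks} = 205 − 4p_{IronWorks} + p_{FlexHub} = 0 ⇒ p_{IronWorks} = 51.25 + 0.25p_{FlexHub}.
Similarly p_{FlexHub} = 53.75 + 0.25p_{IronWorks}.
Substituting the second reaction function into the first: p_{IronWorks} = 51.25 + 0.25(53.75 + 0.25p_{IronWorks}), which gives 0.9375p_{IronWorks} = 64.6875 ⇒ p_{IronWorks} = 69.
Then p_{FlexHub} = 53.75 + 0.25·69 = 71.
q_{IronWorks} = 153 − 2·69 + 71 = 86.

86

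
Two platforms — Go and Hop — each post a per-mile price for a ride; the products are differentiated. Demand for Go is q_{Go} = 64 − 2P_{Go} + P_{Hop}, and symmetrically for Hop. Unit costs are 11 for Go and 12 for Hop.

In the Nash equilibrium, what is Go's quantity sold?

Go's profit: π = (P_{Go} − 11)(64 − 2P_{Go} + P_{Hop}).
∂π/∂P_{Go} = 86 − 4P_{Go} + P_{Hop} = 0 ⇒ P_{Go} = 21.5 + 0.25P_{Hop}.
Similarly P_{Hop} = 22 + 0.25P_{Go}.
Substituting the second reaction function into the first: P_{Go} = 21.5 + 0.25(22 + 0.25P_{Go}), which gives 0.9375P_{Go} = 27 ⇒ P_{Go} = 28.8.
Then P_{Hop} = 22 + 0.25·28.8 = 29.2.
q_{Go} = 64 − 2·28.8 + 29.2 = 35.6.

35.6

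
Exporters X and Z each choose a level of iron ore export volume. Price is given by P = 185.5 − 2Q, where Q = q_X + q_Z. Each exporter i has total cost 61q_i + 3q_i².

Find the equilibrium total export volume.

20.75

Exporter X's profit: π = q_X(185.5 − 2(q_X + q_Z)) − 61q_X − 3q_X².
∂π/∂q_X = 124.5 − 10q_X − 2q_Z = 0, so q_X = 12.45 − 0.2q_Z.
The game is symmetric, so in equilibrium q_Z = q_X: the reaction function gives 1.2q_X = 12.45, hence q_X = 10.375.
Total export volume: 10.375 + 10.375 = 20.75.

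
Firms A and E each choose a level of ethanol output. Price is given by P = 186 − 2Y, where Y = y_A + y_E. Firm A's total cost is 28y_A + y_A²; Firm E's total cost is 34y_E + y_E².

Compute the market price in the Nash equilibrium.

108.5

Firm A's profit: π = y_A(186 − 2(y_A + y_E)) − 28y_A − y_A².
∂π/∂y_A = 158 − 6y_A − 2y_E = 0, so y_A = 79/3 − (1/3)y_E.
By the same steps for E: y_E = 76/3 − (1/3)y_A.
Plugging y_E into A's best response: y_A = 79/3 − (1/3)(76/3 − (1/3)y_A) ⇒ (8/9)y_A = 161/9, so y_A = 20.125.
Then y_E = 76/3 − (1/3)·20.125 = 18.625.
Equilibrium price: P = 186 − 2·38.75 = 108.5.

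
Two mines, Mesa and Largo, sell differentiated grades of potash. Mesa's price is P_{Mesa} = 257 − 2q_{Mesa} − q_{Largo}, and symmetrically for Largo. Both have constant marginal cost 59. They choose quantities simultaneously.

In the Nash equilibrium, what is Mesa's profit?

3136.32

Mine Mesa's profit: π = q_{Mesa}(257 − 2q_{Mesa} − q_{Largo}) − 59q_{Mesa}.
∂π/∂q_{Mesa} = 198 − 4q_{Mesa} − q_{Largo} = 0 ⇒ q_{Mesa} = 49.5 − 0.25q_{Largo}.
Setting q_{Mesa} = q_{Largo} in the reaction function: q_{Mesa} = 49.5 − 0.25q_{Mesa}, so q_{Mesa} = 49.5 / 1.25 = 39.6.
P_{Mesa} = 257 − 2·39.6 − 39.6 = 138.2.
Profit = (138.2 − 59)·39.6 = 3136.32.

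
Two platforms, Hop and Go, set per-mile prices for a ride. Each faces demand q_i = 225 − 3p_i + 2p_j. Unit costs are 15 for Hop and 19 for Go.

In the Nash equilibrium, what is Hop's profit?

Hop's profit: π = (p_{Hop} − 15)(225 − 3p_{Hop} + 2p_{Go}).
∂π/∂p_{Hop} = 270 − 6p_{Hop} + 2p_{Go} = 0 ⇒ p_{Hop} = 45 + (1/3)p_{Go}.
Similarly p_{Go} = 47 + (1/3)p_{Hop}.
Plugging p_{Go} into Hop's best response: p_{Hop} = 45 + (1/3)(47 + (1/3)p_{Hop}) ⇒ (8/9)p_{Hop} = 182/3, so p_{Hop} = 68.25.
Then p_{Go} = 47 + (1/3)·68.25 = 69.75.
q_{Hop} = 225 − 3·68.25 + 2·69.75 = 159.75.
Profit = (68.25 − 15)·159.75 = 8506.6875.

8506.6875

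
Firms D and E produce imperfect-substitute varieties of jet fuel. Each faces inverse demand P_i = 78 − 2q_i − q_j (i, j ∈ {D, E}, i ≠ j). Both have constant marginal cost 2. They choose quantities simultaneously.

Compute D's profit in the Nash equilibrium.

Firm D's profit: π = q_D(78 − 2q_D − q_E) − 2q_D.
∂π/∂q_D = 76 − 4q_D − q_E = 0 ⇒ q_D = 19 − 0.25q_E.
By symmetry q_E = q_D; substituting into the reaction function, 1.25q_D = 19 and q_D = 15.2.
P_D = 78 − 2·15.2 − 15.2 = 32.4.
Profit = (32.4 − 2)·15.2 = 462.08.

462.08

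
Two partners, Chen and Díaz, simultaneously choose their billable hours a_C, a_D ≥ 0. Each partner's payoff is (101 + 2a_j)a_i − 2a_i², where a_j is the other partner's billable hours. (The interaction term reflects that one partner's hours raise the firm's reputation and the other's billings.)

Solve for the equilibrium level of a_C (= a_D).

50.5

Chen's payoff is (101 + 2a_D)a_C − 2a_C².
∂π/∂a_C = 101 + 2a_D − 4a_C = 0, so a_C = 25.25 + 0.5a_D.
Setting a_C = a_D in the reaction function: a_C = 25.25 + 0.5a_C, so a_C = 25.25 / 0.5 = 50.5.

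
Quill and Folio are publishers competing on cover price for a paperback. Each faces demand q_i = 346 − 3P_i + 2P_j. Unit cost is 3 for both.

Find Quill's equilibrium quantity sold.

257.25

Quill's profit: π = (P_{Quill} − 3)(346 − 3P_{Quill} + 2P_{Folio}).
∂π/∂P_{Quill} = 355 − 6P_{Quill} + 2P_{Folio} = 0 ⇒ P_{Quill} = 355/6 + (1/3)P_{Folio}.
By symmetry P_{Folio} = P_{Quill}; substituting into the reaction function, (2/3)P_{Quill} = 355/6 and P_{Quill} = 88.75.
q_{Quill} = 346 − 3·88.75 + 2·88.75 = 257.25.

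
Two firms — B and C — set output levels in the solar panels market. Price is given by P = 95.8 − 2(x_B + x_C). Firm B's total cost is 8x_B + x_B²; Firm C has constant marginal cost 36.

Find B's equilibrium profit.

402.2892

Firm B's profit: π = x_B(95.8 − 2(x_B + x_C)) − 8x_B − x_B².
∂π/∂x_B = 87.8 − 6x_B − 2x_C = 0, so x_B = 439/30 − (1/3)x_C.
For C: ∂π/∂x_C = 59.8 − 4x_C − 2x_B = 0 ⇒ x_C = 14.95 − 0.5x_B.
Substituting the second reaction function into the first: x_B = 439/30 − (1/3)(14.95 − 0.5x_B), which gives (5/6)x_B = 9.65 ⇒ x_B = 11.58.
Then x_C = 14.95 − 0.5·11.58 = 9.16.
Price P = 95.8 − 2·20.74 = 54.32.
B's profit: (54.32 − 8)·11.58 − (11.58)² = 402.2892.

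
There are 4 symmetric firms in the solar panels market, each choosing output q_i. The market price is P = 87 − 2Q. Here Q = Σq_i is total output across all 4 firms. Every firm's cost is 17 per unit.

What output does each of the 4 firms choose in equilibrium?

A representative firm's profit is π_i = q_i(87 − 2Q) − 17q_i, with Q = q_i + Σ_{j≠i} q_j.
First-order condition: 70 − 4q_i − 2Σ_{j≠i} q_j = 0.
Imposing symmetry (q_j = q for all j) turns Σ_{j≠i} q_j into 3q, so 70 = 10q and q = 7.

7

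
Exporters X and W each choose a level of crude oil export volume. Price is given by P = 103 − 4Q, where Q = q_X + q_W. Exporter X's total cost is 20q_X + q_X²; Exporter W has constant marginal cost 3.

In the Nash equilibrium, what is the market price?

44.75

Exporter X's profit: π = q_X(103 − 4(q_X + q_W)) − 20q_X − q_X².
∂π/∂q_X = 83 − 10q_X − 4q_W = 0, so q_X = 8.3 − 0.4q_W.
For W: ∂π/∂q_W = 100 − 8q_W − 4q_X = 0 ⇒ q_W = 12.5 − 0.5q_X.
Solving the two reaction functions simultaneously: (1 − (−0.4)(−0.5))q_X = 8.3 − 0.4·12.5, so 0.8q_X = 3.3 and q_X = 4.125.
Then q_W = 12.5 − 0.5·4.125 = 10.4375.
Equilibrium price: P = 103 − 4·14.5625 = 44.75.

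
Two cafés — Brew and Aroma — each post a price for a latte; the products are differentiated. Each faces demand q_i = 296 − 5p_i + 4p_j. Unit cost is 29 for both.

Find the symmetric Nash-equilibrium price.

Brew's profit: π = (p_{Brew} − 29)(296 − 5p_{Brew} + 4p_{Aroma}).
∂π/∂p_{Brew} = 441 − 10p_{Brew} + 4p_{Aroma} = 0 ⇒ p_{Brew} = 44.1 + 0.4p_{Aroma}.
By symmetry p_{Aroma} = p_{Brew}; substituting into the reaction function, 0.6p_{Brew} = 44.1 and p_{Brew} = 73.5.

73.5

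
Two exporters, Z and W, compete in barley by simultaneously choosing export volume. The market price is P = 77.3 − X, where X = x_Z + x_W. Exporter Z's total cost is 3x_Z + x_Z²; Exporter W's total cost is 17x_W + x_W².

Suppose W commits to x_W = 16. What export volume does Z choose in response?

14.575

Exporter Z's profit: π = x_Z(77.3 − (x_Z + x_W)) − 3x_Z − x_Z².
∂π/∂x_Z = 74.3 − 4x_Z − x_W = 0, so x_Z = 18.575 − 0.25x_W.
At x_W = 16: x_Z = 18.575 − 0.25·16 = 14.575.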